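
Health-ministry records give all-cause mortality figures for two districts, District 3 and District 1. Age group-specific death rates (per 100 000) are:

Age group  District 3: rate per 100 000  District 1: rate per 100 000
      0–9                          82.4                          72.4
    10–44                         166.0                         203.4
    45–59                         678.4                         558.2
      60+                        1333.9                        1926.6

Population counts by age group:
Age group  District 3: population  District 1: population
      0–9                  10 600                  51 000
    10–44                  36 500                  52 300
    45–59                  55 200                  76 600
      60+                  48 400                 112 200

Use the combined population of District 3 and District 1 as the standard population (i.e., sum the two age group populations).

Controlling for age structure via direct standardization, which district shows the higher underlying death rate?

District 1

Combined standard total = 442 800; weights = 0.1391, 0.2005, 0.2977, 0.3627.
District 3: 0.1391×82.4 + 0.2005×166.0 + 0.2977×678.4 + 0.3627×1333.9 = 730.4745 per 100 000.
District 1: 0.1391×72.4 + 0.2005×203.4 + 0.2977×558.2 + 0.3627×1926.6 = 915.7734 per 100 000.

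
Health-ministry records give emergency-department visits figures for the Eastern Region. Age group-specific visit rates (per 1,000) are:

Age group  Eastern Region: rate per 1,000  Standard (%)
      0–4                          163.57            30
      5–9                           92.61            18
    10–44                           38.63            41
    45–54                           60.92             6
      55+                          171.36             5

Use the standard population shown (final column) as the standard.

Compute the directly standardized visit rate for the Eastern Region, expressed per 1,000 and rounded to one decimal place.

93.8

Standard weights: 0.30, 0.18, 0.41, 0.06, 0.05.
Standardized rate: 0.3000×163.57 + 0.1800×92.61 + 0.4100×38.63 + 0.0600×60.92 + 0.0500×171.36 = 93.8023 per 1,000.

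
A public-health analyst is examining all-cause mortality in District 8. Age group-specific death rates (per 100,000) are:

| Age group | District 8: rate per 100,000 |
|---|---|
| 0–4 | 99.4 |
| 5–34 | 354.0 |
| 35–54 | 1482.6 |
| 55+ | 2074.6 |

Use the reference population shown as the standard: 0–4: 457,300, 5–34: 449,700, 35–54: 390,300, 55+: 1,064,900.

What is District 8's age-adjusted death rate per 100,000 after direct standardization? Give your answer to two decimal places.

1266.85

Standard total = 2,362,200; weights = 0.1936, 0.1904, 0.1652, 0.4508.
Standardized rate: 0.1936×99.4 + 0.1904×354.0 + 0.1652×1482.6 + 0.4508×2074.6 = 1266.8486 per 100,000.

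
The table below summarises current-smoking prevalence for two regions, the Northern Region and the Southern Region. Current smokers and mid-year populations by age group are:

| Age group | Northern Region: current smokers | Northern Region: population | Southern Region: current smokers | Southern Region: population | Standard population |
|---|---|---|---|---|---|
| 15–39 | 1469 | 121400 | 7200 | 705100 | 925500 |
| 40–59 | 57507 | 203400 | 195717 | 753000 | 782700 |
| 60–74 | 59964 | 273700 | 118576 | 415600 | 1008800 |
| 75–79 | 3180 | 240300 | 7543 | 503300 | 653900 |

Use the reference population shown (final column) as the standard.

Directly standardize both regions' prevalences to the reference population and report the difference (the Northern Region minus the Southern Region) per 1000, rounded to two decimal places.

-14.34

Age-specific rates per 1000 for the Northern Region: 12.100, 282.729, 219.087, 13.233.
For the Southern Region: 10.211, 259.916, 285.313, 14.987.
Standard total = 3370900; weights = 0.2746, 0.2322, 0.2993, 0.1940.
The Northern Region: 0.2746×12.100 + 0.2322×282.729 + 0.2993×219.087 + 0.1940×13.233 = 137.1024 per 1000.
The Southern Region: 0.2746×10.211 + 0.2322×259.916 + 0.2993×285.313 + 0.1940×14.987 = 151.4464 per 1000.
Difference = 137.1024 − 151.4464 = -14.3440.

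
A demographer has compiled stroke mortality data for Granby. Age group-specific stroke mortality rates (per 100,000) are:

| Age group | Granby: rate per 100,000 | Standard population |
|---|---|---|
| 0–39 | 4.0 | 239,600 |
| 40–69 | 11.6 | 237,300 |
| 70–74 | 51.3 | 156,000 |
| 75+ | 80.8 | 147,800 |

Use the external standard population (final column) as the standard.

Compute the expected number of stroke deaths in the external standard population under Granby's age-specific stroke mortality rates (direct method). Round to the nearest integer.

Expected stroke deaths = Σ (standard pop × age-specific rate ÷ 100,000)
= 239,600×4.0/100,000 + 237,300×11.6/100,000 + 156,000×51.3/100,000 + 147,800×80.8/100,000
= 9.58 + 27.53 + 80.03 + 119.42 = 236.56.

237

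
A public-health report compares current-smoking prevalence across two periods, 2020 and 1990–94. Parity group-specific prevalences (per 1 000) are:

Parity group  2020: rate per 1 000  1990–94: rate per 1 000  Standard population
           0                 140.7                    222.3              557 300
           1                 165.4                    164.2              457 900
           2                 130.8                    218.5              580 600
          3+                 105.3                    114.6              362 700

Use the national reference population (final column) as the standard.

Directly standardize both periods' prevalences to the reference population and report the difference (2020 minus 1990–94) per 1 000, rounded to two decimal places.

-50.66

Standard total = 1 958 500; weights = 0.2846, 0.2338, 0.2965, 0.1852.
2020: 0.2846×140.7 + 0.2338×165.4 + 0.2965×130.8 + 0.1852×105.3 = 136.9842 per 1 000.
1990–94: 0.2846×222.3 + 0.2338×164.2 + 0.2965×218.5 + 0.1852×114.6 = 187.6444 per 1 000.
Difference = 136.9842 − 187.6444 = -50.6602.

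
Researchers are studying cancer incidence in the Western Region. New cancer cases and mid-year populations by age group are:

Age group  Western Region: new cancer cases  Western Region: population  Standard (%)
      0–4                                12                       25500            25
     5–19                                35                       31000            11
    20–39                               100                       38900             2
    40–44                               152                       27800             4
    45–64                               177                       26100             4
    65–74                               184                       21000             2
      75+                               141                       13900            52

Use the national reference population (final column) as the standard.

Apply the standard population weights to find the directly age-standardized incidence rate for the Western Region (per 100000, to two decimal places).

Age-specific rates per 100000 for the Western Region: 47.06, 112.90, 257.07, 546.76, 678.16, 876.19, 1014.39.
Standard weights: 0.25, 0.11, 0.02, 0.04, 0.04, 0.02, 0.52.
Standardized rate: 0.2500×47.06 + 0.1100×112.90 + 0.0200×257.07 + 0.0400×546.76 + 0.0400×678.16 + 0.0200×876.19 + 0.5200×1014.39 = 623.3282 per 100000.

623.33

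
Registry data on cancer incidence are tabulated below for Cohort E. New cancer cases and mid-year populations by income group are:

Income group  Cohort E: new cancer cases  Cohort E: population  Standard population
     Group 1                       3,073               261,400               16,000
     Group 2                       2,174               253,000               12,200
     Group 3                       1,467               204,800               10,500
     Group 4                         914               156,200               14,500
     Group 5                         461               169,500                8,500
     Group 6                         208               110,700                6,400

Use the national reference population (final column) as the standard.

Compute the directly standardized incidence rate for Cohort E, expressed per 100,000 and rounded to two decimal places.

716.78

Income-specific rates per 100,000 for Cohort E: 1175.59, 859.29, 716.31, 585.15, 271.98, 187.90.
Standard total = 68,100; weights = 0.2349, 0.1791, 0.1542, 0.2129, 0.1248, 0.0940.
Standardized rate: 0.2349×1175.59 + 0.1791×859.29 + 0.1542×716.31 + 0.2129×585.15 + 0.1248×271.98 + 0.0940×187.90 = 716.7843 per 100,000.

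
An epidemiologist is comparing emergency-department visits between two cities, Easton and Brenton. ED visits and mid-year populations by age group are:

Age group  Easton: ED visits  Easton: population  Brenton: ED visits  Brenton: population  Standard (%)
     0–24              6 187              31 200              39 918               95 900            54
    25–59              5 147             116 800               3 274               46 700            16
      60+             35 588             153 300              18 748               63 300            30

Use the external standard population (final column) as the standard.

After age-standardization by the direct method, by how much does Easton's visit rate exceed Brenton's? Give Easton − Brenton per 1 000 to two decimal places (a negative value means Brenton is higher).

Age-specific rates per 1 000 for Easton: 198.301, 44.067, 232.146.
For Brenton: 416.246, 70.107, 296.177.
Standard weights: 0.54, 0.16, 0.30.
Easton: 0.5400×198.301 + 0.1600×44.067 + 0.3000×232.146 = 183.7772 per 1 000.
Brenton: 0.5400×416.246 + 0.1600×70.107 + 0.3000×296.177 = 324.8431 per 1 000.
Difference = 183.7772 − 324.8431 = -141.0659.

-141.07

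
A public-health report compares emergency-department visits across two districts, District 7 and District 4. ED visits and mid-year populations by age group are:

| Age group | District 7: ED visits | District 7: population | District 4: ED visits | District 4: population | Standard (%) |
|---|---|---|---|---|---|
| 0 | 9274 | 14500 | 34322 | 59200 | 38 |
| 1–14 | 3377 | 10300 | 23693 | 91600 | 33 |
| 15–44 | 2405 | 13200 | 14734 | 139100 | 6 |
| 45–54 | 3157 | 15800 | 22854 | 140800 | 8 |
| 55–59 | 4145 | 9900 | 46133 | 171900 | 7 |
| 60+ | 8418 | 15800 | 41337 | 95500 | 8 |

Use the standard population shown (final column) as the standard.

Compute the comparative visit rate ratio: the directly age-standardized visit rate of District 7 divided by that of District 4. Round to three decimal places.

Age-specific rates per 1000 for District 7: 639.586, 327.864, 182.197, 199.810, 418.687, 532.785.
For District 4: 579.764, 258.657, 105.924, 162.315, 268.371, 432.848.
Standard weights: 0.38, 0.33, 0.06, 0.08, 0.07, 0.08.
District 7: 0.3800×639.586 + 0.3300×327.864 + 0.0600×182.197 + 0.0800×199.810 + 0.0700×418.687 + 0.0800×532.785 = 450.0854 per 1000.
District 4: 0.3800×579.764 + 0.3300×258.657 + 0.0600×105.924 + 0.0800×162.315 + 0.0700×268.371 + 0.0800×432.848 = 378.4215 per 1000.
Ratio = 450.0854 ÷ 378.4215 = 1.18938.

1.189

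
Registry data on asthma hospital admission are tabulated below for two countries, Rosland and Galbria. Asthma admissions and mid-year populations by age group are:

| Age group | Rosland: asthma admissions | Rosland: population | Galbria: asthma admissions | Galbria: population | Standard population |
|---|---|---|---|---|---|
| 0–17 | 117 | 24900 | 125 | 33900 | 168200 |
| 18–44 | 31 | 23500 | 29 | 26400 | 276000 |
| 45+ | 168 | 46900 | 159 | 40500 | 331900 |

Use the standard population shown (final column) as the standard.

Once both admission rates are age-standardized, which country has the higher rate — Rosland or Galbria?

Age-specific rates per 10000 for Rosland: 46.99, 13.19, 35.82.
For Galbria: 36.87, 10.98, 39.26.
Standard total = 776100; weights = 0.2167, 0.3556, 0.4277.
Rosland: 0.2167×46.99 + 0.3556×13.19 + 0.4277×35.82 = 30.1935 per 10000.
Galbria: 0.2167×36.87 + 0.3556×10.98 + 0.4277×39.26 = 28.6871 per 10000.

Rosland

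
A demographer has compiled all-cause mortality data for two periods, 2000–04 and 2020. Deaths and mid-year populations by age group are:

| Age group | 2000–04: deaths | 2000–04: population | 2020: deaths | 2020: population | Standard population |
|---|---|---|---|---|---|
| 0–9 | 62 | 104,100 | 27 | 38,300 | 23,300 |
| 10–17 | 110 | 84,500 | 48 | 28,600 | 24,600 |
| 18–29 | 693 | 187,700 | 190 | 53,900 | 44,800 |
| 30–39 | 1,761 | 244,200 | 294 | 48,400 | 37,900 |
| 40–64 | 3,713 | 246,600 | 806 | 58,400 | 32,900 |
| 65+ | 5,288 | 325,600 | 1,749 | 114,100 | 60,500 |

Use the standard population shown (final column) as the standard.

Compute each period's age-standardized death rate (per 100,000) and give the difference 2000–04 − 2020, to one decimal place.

Age-specific rates per 100,000 for 2000–04: 59.56, 130.18, 369.21, 721.13, 1505.68, 1624.08.
For 2020: 70.50, 167.83, 352.50, 607.44, 1380.14, 1532.87.
Standard total = 224,000; weights = 0.1040, 0.1098, 0.2000, 0.1692, 0.1469, 0.2701.
2000–04: 0.1040×59.56 + 0.1098×130.18 + 0.2000×369.21 + 0.1692×721.13 + 0.1469×1505.68 + 0.2701×1624.08 = 876.1379 per 100,000.
2020: 0.1040×70.50 + 0.1098×167.83 + 0.2000×352.50 + 0.1692×607.44 + 0.1469×1380.14 + 0.2701×1532.87 = 815.7600 per 100,000.
Difference = 876.1379 − 815.7600 = 60.3779.

60.4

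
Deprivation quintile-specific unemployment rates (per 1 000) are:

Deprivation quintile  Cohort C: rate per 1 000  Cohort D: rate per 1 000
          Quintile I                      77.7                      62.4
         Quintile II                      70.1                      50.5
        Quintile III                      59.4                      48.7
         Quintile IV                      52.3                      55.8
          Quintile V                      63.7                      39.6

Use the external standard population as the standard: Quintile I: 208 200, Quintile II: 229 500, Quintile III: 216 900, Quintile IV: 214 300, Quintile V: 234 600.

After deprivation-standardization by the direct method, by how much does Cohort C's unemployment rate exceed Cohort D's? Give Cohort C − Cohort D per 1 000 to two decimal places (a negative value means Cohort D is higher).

13.51

Standard total = 1 103 500; weights = 0.1887, 0.2080, 0.1966, 0.1942, 0.2126.
Cohort C: 0.1887×77.7 + 0.2080×70.1 + 0.1966×59.4 + 0.1942×52.3 + 0.2126×63.7 = 64.6134 per 1 000.
Cohort D: 0.1887×62.4 + 0.2080×50.5 + 0.1966×48.7 + 0.1942×55.8 + 0.2126×39.6 = 51.1034 per 1 000.
Difference = 64.6134 − 51.1034 = 13.5100.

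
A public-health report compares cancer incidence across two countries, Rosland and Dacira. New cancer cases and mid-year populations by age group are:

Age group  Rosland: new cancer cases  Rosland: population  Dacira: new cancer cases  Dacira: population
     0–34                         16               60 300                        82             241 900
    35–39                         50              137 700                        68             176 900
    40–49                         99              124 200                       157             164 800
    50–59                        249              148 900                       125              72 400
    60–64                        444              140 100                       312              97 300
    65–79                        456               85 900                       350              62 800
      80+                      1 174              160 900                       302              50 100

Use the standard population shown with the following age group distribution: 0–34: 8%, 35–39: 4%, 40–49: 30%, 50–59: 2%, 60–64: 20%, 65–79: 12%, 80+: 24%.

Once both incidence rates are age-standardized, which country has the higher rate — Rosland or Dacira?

Rosland

Age-specific rates per 100 000 for Rosland: 26.53, 36.31, 79.71, 167.23, 316.92, 530.85, 729.65.
For Dacira: 33.90, 38.44, 95.27, 172.65, 320.66, 557.32, 602.79.
Standard weights: 0.08, 0.04, 0.30, 0.02, 0.20, 0.12, 0.24.
Rosland: 0.0800×26.53 + 0.0400×36.31 + 0.3000×79.71 + 0.0200×167.23 + 0.2000×316.92 + 0.1200×530.85 + 0.2400×729.65 = 333.0330 per 100 000.
Dacira: 0.0800×33.90 + 0.0400×38.44 + 0.3000×95.27 + 0.0200×172.65 + 0.2000×320.66 + 0.1200×557.32 + 0.2400×602.79 = 311.9638 per 100 000.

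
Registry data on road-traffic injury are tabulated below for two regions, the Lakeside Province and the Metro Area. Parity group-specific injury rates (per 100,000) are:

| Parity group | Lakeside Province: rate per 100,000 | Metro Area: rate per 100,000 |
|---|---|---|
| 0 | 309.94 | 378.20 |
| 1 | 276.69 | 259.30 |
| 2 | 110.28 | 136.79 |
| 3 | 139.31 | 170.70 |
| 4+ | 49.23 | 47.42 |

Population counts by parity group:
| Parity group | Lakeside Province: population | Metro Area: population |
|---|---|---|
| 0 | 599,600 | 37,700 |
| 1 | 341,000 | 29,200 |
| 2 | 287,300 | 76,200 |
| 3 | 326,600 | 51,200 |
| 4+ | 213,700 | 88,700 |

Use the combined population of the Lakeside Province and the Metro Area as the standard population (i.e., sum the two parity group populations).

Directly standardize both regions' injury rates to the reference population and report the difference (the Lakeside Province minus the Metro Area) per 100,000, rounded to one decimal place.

Combined standard total = 2,051,200; weights = 0.3107, 0.1805, 0.1772, 0.1842, 0.1474.
The Lakeside Province: 0.3107×309.94 + 0.1805×276.69 + 0.1772×110.28 + 0.1842×139.31 + 0.1474×49.23 = 198.6938 per 100,000.
The Metro Area: 0.3107×378.20 + 0.1805×259.30 + 0.1772×136.79 + 0.1842×170.70 + 0.1474×47.42 = 226.9760 per 100,000.
Difference = 198.6938 − 226.9760 = -28.2822.

-28.3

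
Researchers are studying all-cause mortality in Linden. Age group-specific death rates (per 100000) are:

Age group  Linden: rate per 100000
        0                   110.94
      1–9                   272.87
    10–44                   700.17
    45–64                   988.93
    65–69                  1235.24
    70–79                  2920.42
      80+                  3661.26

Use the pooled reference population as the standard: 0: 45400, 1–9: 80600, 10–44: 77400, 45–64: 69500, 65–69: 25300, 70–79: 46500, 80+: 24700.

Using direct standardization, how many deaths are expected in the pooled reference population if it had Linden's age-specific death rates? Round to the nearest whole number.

4074

Expected deaths = Σ (standard pop × age-specific rate ÷ 100000)
= 45400×110.94/100000 + 80600×272.87/100000 + 77400×700.17/100000 + 69500×988.93/100000 + 25300×1235.24/100000 + 46500×2920.42/100000 + 24700×3661.26/100000
= 50.37 + 219.93 + 541.93 + 687.31 + 312.52 + 1358.00 + 904.33 = 4074.38.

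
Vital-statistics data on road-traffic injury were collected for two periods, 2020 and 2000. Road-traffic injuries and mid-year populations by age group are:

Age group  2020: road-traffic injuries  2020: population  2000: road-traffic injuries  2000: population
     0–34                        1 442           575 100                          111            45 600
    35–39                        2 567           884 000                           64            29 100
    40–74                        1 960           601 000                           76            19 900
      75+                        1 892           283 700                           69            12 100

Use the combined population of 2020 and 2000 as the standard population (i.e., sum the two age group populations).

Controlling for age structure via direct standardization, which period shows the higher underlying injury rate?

Age-specific rates per 100 000 for 2020: 250.74, 290.38, 326.12, 666.90.
For 2000: 243.42, 219.93, 381.91, 570.25.
Combined standard total = 2 450 500; weights = 0.2533, 0.3726, 0.2534, 0.1207.
2020: 0.2533×250.74 + 0.3726×290.38 + 0.2534×326.12 + 0.1207×666.90 = 334.8473 per 100 000.
2000: 0.2533×243.42 + 0.3726×219.93 + 0.2534×381.91 + 0.1207×570.25 = 309.2094 per 100 000.

2020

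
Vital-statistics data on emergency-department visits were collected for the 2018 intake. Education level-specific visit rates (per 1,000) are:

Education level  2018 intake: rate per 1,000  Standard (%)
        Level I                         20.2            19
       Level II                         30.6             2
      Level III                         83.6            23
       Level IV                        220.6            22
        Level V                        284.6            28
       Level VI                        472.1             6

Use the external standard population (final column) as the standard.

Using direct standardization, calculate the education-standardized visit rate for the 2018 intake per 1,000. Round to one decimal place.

Standard weights: 0.19, 0.02, 0.23, 0.22, 0.28, 0.06.
Standardized rate: 0.1900×20.2 + 0.0200×30.6 + 0.2300×83.6 + 0.2200×220.6 + 0.2800×284.6 + 0.0600×472.1 = 180.2240 per 1,000.

180.2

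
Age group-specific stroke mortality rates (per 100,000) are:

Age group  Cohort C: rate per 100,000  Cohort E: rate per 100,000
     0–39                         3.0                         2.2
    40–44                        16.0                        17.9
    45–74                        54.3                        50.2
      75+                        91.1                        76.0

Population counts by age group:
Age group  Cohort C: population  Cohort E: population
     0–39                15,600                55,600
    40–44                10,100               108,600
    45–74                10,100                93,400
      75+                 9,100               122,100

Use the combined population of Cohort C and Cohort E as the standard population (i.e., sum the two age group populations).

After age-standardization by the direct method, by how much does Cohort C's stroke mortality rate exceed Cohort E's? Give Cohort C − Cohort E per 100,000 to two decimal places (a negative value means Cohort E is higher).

Combined standard total = 424,600; weights = 0.1677, 0.2796, 0.2438, 0.3090.
Cohort C: 0.1677×3.0 + 0.2796×16.0 + 0.2438×54.3 + 0.3090×91.1 = 46.3617 per 100,000.
Cohort E: 0.1677×2.2 + 0.2796×17.9 + 0.2438×50.2 + 0.3090×76.0 = 41.0934 per 100,000.
Difference = 46.3617 − 41.0934 = 5.2683.

5.27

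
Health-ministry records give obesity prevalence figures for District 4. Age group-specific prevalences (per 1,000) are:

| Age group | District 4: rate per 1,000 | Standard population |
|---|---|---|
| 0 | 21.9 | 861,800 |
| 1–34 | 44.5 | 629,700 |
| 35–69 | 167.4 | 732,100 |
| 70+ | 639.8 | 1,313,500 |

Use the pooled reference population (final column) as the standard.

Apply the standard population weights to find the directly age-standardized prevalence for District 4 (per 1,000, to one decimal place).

Standard total = 3,537,100; weights = 0.2436, 0.1780, 0.2070, 0.3713.
Standardized rate: 0.2436×21.9 + 0.1780×44.5 + 0.2070×167.4 + 0.3713×639.8 = 285.4954 per 1,000.

285.5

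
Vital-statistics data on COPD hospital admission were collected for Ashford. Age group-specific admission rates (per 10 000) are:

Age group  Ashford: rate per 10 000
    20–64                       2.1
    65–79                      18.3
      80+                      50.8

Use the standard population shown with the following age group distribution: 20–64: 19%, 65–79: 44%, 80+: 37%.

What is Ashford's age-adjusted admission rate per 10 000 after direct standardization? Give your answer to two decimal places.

Standard weights: 0.19, 0.44, 0.37.
Standardized rate: 0.1900×2.1 + 0.4400×18.3 + 0.3700×50.8 = 27.2470 per 10 000.

27.25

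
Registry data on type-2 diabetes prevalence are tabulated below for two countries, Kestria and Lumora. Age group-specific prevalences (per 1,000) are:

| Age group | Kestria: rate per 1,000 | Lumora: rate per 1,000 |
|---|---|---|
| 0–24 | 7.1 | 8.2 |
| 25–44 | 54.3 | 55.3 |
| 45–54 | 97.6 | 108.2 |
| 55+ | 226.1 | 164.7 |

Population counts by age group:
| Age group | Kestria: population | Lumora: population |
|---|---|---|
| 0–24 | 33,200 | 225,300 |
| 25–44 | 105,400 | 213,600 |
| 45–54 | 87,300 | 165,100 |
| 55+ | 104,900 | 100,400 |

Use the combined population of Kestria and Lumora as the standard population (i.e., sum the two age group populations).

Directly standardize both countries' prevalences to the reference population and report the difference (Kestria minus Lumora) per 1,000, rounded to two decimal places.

9.01

Combined standard total = 1,035,200; weights = 0.2497, 0.3082, 0.2438, 0.1983.
Kestria: 0.2497×7.1 + 0.3082×54.3 + 0.2438×97.6 + 0.1983×226.1 = 87.1422 per 1,000.
Lumora: 0.2497×8.2 + 0.3082×55.3 + 0.2438×108.2 + 0.1983×164.7 = 78.1327 per 1,000.
Difference = 87.1422 − 78.1327 = 9.0095.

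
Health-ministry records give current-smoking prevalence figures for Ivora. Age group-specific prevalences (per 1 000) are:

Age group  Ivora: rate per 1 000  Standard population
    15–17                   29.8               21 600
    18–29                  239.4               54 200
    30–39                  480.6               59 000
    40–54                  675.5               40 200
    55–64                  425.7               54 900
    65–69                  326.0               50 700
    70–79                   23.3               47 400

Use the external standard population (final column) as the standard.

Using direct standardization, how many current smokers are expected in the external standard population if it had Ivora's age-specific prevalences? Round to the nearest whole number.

110133

Expected current smokers = Σ (standard pop × age-specific rate ÷ 1 000)
= 21 600×29.8/1 000 + 54 200×239.4/1 000 + 59 000×480.6/1 000 + 40 200×675.5/1 000 + 54 900×425.7/1 000 + 50 700×326.0/1 000 + 47 400×23.3/1 000
= 643.68 + 12975.48 + 28355.40 + 27155.10 + 23370.93 + 16528.20 + 1104.42 = 110133.21.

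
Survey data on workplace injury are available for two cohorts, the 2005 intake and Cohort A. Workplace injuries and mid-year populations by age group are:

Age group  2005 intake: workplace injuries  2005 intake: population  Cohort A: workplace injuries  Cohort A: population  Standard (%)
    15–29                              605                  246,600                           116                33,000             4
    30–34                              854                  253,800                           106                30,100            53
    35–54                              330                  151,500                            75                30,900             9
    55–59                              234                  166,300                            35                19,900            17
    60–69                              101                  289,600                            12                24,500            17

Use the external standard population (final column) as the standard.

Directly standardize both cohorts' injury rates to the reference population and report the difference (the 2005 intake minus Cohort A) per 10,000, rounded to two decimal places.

-2.32

Age-specific rates per 10,000 for the 2005 intake: 24.53, 33.65, 21.78, 14.07, 3.49.
For Cohort A: 35.15, 35.22, 24.27, 17.59, 4.90.
Standard weights: 0.04, 0.53, 0.09, 0.17, 0.17.
The 2005 intake: 0.0400×24.53 + 0.5300×33.65 + 0.0900×21.78 + 0.1700×14.07 + 0.1700×3.49 = 23.7604 per 10,000.
Cohort A: 0.0400×35.15 + 0.5300×35.22 + 0.0900×24.27 + 0.1700×17.59 + 0.1700×4.90 = 26.0776 per 10,000.
Difference = 23.7604 − 26.0776 = -2.3172.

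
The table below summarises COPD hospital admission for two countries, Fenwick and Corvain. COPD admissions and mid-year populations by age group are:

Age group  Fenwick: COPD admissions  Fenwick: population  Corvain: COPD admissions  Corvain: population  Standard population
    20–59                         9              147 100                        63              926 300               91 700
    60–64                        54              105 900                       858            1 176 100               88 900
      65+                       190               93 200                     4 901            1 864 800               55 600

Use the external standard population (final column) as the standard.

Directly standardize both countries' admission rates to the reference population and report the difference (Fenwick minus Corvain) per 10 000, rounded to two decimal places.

-2.24

Age-specific rates per 10 000 for Fenwick: 0.61, 5.10, 20.39.
For Corvain: 0.68, 7.30, 26.28.
Standard total = 236 200; weights = 0.3882, 0.3764, 0.2354.
Fenwick: 0.3882×0.61 + 0.3764×5.10 + 0.2354×20.39 = 6.9555 per 10 000.
Corvain: 0.3882×0.68 + 0.3764×7.30 + 0.2354×26.28 = 9.1964 per 10 000.
Difference = 6.9555 − 9.1964 = -2.2408.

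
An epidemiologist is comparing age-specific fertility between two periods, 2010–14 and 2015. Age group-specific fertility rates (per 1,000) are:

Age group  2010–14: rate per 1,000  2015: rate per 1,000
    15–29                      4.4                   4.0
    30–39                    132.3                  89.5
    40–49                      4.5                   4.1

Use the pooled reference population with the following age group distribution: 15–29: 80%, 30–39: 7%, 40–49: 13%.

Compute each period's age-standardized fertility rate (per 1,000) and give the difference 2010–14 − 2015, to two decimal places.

Standard weights: 0.80, 0.07, 0.13.
2010–14: 0.8000×4.4 + 0.0700×132.3 + 0.1300×4.5 = 13.3660 per 1,000.
2015: 0.8000×4.0 + 0.0700×89.5 + 0.1300×4.1 = 9.9980 per 1,000.
Difference = 13.3660 − 9.9980 = 3.3680.

3.37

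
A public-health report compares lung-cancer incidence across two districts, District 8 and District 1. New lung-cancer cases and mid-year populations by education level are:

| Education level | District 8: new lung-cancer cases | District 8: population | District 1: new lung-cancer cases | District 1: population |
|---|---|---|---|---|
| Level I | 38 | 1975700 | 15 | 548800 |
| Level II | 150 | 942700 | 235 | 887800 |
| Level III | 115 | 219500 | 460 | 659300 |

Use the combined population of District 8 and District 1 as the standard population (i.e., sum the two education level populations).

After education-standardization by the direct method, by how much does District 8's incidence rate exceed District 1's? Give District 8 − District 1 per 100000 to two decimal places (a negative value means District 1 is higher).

-7.00

Education-specific rates per 100000 for District 8: 1.92, 15.91, 52.39.
For District 1: 2.73, 26.47, 69.77.
Combined standard total = 5233800; weights = 0.4823, 0.3497, 0.1679.
District 8: 0.4823×1.92 + 0.3497×15.91 + 0.1679×52.39 = 15.2898 per 100000.
District 1: 0.4823×2.73 + 0.3497×26.47 + 0.1679×69.77 = 22.2913 per 100000.
Difference = 15.2898 − 22.2913 = -7.0014.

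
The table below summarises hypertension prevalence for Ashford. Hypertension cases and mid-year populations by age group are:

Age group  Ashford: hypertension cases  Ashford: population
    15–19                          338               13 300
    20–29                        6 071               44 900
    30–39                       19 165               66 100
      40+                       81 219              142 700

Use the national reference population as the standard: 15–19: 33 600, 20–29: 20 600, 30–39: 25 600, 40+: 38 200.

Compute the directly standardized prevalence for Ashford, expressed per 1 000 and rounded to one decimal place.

278.0

Age-specific rates per 1 000 for Ashford: 25.414, 135.212, 289.939, 569.159.
Standard total = 118 000; weights = 0.2847, 0.1746, 0.2169, 0.3237.
Standardized rate: 0.2847×25.414 + 0.1746×135.212 + 0.2169×289.939 + 0.3237×569.159 = 277.9964 per 1 000.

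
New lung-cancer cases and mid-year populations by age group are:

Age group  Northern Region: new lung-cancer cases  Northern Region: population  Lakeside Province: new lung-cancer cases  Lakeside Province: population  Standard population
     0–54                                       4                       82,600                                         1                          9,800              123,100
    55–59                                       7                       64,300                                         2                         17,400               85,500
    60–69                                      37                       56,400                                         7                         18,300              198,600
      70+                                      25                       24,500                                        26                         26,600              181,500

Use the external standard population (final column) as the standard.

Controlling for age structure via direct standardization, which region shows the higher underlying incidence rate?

Northern Region

Age-specific rates per 100,000 for the Northern Region: 4.84, 10.89, 65.60, 102.04.
For the Lakeside Province: 10.20, 11.49, 38.25, 97.74.
Standard total = 588,700; weights = 0.2091, 0.1452, 0.3374, 0.3083.
The Northern Region: 0.2091×4.84 + 0.1452×10.89 + 0.3374×65.60 + 0.3083×102.04 = 56.1849 per 100,000.
The Lakeside Province: 0.2091×10.20 + 0.1452×11.49 + 0.3374×38.25 + 0.3083×97.74 = 46.8425 per 100,000.
The crude rates (32.05 vs 49.93) would put the Lakeside Province higher, but that reflects its age composition; once standardized to a common age structure, the Northern Region has the higher underlying rate.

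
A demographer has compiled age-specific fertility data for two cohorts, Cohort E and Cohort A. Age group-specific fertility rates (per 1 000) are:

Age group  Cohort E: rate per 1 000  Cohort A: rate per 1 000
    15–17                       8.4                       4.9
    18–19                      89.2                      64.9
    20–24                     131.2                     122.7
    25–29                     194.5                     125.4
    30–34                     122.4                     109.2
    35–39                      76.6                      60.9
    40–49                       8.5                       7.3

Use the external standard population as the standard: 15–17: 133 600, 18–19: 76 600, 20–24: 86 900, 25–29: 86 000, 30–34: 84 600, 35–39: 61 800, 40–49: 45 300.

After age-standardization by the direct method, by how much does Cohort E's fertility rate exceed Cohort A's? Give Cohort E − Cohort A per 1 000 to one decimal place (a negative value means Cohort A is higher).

19.4

Standard total = 574 800; weights = 0.2324, 0.1333, 0.1512, 0.1496, 0.1472, 0.1075, 0.0788.
Cohort E: 0.2324×8.4 + 0.1333×89.2 + 0.1512×131.2 + 0.1496×194.5 + 0.1472×122.4 + 0.1075×76.6 + 0.0788×8.5 = 89.6959 per 1 000.
Cohort A: 0.2324×4.9 + 0.1333×64.9 + 0.1512×122.7 + 0.1496×125.4 + 0.1472×109.2 + 0.1075×60.9 + 0.0788×7.3 = 70.2951 per 1 000.
Difference = 89.6959 − 70.2951 = 19.4008.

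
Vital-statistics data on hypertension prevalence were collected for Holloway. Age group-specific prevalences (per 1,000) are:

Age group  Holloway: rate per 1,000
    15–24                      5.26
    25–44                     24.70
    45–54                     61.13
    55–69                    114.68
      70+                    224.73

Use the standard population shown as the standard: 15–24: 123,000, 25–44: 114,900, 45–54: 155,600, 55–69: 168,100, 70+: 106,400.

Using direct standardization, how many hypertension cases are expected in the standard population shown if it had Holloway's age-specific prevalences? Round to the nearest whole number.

Expected hypertension cases = Σ (standard pop × age-specific rate ÷ 1,000)
= 123,000×5.26/1,000 + 114,900×24.70/1,000 + 155,600×61.13/1,000 + 168,100×114.68/1,000 + 106,400×224.73/1,000
= 646.98 + 2838.03 + 9511.83 + 19277.71 + 23911.27 = 56185.82.

56186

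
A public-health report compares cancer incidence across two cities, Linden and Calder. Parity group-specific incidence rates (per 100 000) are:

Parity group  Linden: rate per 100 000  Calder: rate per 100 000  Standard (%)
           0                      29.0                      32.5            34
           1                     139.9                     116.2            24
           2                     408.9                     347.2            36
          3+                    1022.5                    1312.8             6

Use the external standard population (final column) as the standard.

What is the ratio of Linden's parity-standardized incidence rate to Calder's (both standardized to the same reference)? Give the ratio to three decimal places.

Standard weights: 0.34, 0.24, 0.36, 0.06.
Linden: 0.3400×29.0 + 0.2400×139.9 + 0.3600×408.9 + 0.0600×1022.5 = 251.9900 per 100 000.
Calder: 0.3400×32.5 + 0.2400×116.2 + 0.3600×347.2 + 0.0600×1312.8 = 242.6980 per 100 000.
Ratio = 251.9900 ÷ 242.6980 = 1.03829.

1.038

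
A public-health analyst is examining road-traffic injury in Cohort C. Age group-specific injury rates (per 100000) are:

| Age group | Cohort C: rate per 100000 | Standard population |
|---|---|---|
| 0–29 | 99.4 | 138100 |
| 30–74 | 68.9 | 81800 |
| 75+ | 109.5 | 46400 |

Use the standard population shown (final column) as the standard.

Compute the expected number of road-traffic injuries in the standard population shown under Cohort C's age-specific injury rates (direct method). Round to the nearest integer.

244

Expected road-traffic injuries = Σ (standard pop × age-specific rate ÷ 100000)
= 138100×99.4/100000 + 81800×68.9/100000 + 46400×109.5/100000
= 137.27 + 56.36 + 50.81 = 244.44.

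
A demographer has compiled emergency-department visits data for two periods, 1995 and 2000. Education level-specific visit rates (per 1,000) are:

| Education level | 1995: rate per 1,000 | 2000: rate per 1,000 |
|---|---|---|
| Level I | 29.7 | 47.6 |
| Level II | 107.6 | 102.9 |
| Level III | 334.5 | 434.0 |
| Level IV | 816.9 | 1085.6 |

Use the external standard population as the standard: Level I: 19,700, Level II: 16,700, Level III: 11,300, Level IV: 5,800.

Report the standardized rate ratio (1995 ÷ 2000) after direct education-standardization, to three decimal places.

Standard total = 53,500; weights = 0.3682, 0.3121, 0.2112, 0.1084.
1995: 0.3682×29.7 + 0.3121×107.6 + 0.2112×334.5 + 0.1084×816.9 = 203.7361 per 1,000.
2000: 0.3682×47.6 + 0.3121×102.9 + 0.2112×434.0 + 0.1084×1085.6 = 259.0062 per 1,000.
Ratio = 203.7361 ÷ 259.0062 = 0.78661.

0.787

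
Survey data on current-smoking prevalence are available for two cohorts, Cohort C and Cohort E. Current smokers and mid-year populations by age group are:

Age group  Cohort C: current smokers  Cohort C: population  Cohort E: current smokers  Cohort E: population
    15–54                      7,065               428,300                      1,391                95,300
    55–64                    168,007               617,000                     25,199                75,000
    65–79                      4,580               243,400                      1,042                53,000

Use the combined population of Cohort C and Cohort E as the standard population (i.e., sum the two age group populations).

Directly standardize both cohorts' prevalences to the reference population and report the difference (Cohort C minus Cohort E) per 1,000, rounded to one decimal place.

-28.7

Age-specific rates per 1,000 for Cohort C: 16.495, 272.297, 18.817.
For Cohort E: 14.596, 335.987, 19.660.
Combined standard total = 1,512,000; weights = 0.3463, 0.4577, 0.1960.
Cohort C: 0.3463×16.495 + 0.4577×272.297 + 0.1960×18.817 = 134.0235 per 1,000.
Cohort E: 0.3463×14.596 + 0.4577×335.987 + 0.1960×19.660 = 162.6803 per 1,000.
Difference = 134.0235 − 162.6803 = -28.6568.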